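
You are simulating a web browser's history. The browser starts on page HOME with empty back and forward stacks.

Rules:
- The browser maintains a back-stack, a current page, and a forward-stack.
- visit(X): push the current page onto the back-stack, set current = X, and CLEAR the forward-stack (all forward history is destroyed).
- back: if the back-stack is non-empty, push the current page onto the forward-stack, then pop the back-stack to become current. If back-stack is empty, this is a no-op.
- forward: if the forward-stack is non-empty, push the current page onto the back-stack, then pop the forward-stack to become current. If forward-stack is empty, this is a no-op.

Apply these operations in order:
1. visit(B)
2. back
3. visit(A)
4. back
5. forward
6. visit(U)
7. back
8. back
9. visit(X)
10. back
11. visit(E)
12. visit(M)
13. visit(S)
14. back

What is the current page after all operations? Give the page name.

Answer: M

Derivation:
After 1 (visit(B)): cur=B back=1 fwd=0
After 2 (back): cur=HOME back=0 fwd=1
After 3 (visit(A)): cur=A back=1 fwd=0
After 4 (back): cur=HOME back=0 fwd=1
After 5 (forward): cur=A back=1 fwd=0
After 6 (visit(U)): cur=U back=2 fwd=0
After 7 (back): cur=A back=1 fwd=1
After 8 (back): cur=HOME back=0 fwd=2
After 9 (visit(X)): cur=X back=1 fwd=0
After 10 (back): cur=HOME back=0 fwd=1
After 11 (visit(E)): cur=E back=1 fwd=0
After 12 (visit(M)): cur=M back=2 fwd=0
After 13 (visit(S)): cur=S back=3 fwd=0
After 14 (back): cur=M back=2 fwd=1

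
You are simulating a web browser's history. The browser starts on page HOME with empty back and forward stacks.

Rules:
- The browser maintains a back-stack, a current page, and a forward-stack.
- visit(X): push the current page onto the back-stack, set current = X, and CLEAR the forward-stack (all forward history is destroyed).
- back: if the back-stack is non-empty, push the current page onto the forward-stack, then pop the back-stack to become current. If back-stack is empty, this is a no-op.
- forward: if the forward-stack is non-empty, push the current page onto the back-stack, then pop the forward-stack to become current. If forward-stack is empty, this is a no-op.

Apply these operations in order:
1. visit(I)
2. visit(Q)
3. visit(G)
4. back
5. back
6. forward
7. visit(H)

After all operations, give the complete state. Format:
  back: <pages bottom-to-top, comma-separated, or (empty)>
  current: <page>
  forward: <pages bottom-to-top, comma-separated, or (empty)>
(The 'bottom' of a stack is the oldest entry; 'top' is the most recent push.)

After 1 (visit(I)): cur=I back=1 fwd=0
After 2 (visit(Q)): cur=Q back=2 fwd=0
After 3 (visit(G)): cur=G back=3 fwd=0
After 4 (back): cur=Q back=2 fwd=1
After 5 (back): cur=I back=1 fwd=2
After 6 (forward): cur=Q back=2 fwd=1
After 7 (visit(H)): cur=H back=3 fwd=0

Answer: back: HOME,I,Q
current: H
forward: (empty)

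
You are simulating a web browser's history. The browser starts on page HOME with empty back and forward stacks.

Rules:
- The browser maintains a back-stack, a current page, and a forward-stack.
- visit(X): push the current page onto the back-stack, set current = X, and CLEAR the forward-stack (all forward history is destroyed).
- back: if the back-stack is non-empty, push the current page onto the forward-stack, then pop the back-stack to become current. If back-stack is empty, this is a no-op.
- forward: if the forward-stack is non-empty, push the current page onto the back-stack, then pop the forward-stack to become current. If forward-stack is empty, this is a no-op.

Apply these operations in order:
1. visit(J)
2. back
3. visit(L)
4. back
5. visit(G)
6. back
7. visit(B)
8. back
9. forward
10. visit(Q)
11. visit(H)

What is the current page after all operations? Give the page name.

Answer: H

Derivation:
After 1 (visit(J)): cur=J back=1 fwd=0
After 2 (back): cur=HOME back=0 fwd=1
After 3 (visit(L)): cur=L back=1 fwd=0
After 4 (back): cur=HOME back=0 fwd=1
After 5 (visit(G)): cur=G back=1 fwd=0
After 6 (back): cur=HOME back=0 fwd=1
After 7 (visit(B)): cur=B back=1 fwd=0
After 8 (back): cur=HOME back=0 fwd=1
After 9 (forward): cur=B back=1 fwd=0
After 10 (visit(Q)): cur=Q back=2 fwd=0
After 11 (visit(H)): cur=H back=3 fwd=0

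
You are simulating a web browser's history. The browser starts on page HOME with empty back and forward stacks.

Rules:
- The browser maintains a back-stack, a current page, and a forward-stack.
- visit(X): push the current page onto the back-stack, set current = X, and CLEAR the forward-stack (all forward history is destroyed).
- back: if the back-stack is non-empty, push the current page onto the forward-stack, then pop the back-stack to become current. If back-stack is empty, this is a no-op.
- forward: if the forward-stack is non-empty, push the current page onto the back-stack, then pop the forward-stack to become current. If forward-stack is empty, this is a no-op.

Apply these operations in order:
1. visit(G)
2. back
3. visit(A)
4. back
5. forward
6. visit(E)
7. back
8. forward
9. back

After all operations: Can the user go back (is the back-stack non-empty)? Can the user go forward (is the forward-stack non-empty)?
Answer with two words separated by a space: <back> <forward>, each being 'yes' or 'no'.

Answer: yes yes

Derivation:
After 1 (visit(G)): cur=G back=1 fwd=0
After 2 (back): cur=HOME back=0 fwd=1
After 3 (visit(A)): cur=A back=1 fwd=0
After 4 (back): cur=HOME back=0 fwd=1
After 5 (forward): cur=A back=1 fwd=0
After 6 (visit(E)): cur=E back=2 fwd=0
After 7 (back): cur=A back=1 fwd=1
After 8 (forward): cur=E back=2 fwd=0
After 9 (back): cur=A back=1 fwd=1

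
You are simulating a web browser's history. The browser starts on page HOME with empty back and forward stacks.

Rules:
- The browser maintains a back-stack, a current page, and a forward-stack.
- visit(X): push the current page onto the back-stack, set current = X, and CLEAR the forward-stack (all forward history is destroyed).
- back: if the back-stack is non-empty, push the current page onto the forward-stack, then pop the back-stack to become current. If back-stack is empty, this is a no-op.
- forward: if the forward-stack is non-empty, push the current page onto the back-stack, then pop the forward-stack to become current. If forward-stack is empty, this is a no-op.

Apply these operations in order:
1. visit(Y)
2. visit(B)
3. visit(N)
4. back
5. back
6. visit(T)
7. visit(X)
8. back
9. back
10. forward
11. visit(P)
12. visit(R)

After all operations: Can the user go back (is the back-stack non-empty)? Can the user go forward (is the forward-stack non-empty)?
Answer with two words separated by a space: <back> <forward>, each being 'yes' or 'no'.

Answer: yes no

Derivation:
After 1 (visit(Y)): cur=Y back=1 fwd=0
After 2 (visit(B)): cur=B back=2 fwd=0
After 3 (visit(N)): cur=N back=3 fwd=0
After 4 (back): cur=B back=2 fwd=1
After 5 (back): cur=Y back=1 fwd=2
After 6 (visit(T)): cur=T back=2 fwd=0
After 7 (visit(X)): cur=X back=3 fwd=0
After 8 (back): cur=T back=2 fwd=1
After 9 (back): cur=Y back=1 fwd=2
After 10 (forward): cur=T back=2 fwd=1
After 11 (visit(P)): cur=P back=3 fwd=0
After 12 (visit(R)): cur=R back=4 fwd=0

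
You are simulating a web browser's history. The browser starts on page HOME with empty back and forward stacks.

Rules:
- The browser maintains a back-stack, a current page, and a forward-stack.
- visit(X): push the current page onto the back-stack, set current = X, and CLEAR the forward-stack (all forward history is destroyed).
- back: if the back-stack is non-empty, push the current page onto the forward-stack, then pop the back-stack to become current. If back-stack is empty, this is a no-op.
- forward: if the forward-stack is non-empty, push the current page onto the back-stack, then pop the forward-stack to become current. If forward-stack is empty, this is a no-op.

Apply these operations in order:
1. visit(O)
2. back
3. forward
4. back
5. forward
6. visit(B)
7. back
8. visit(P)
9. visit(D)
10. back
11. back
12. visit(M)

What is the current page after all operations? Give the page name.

Answer: M

Derivation:
After 1 (visit(O)): cur=O back=1 fwd=0
After 2 (back): cur=HOME back=0 fwd=1
After 3 (forward): cur=O back=1 fwd=0
After 4 (back): cur=HOME back=0 fwd=1
After 5 (forward): cur=O back=1 fwd=0
After 6 (visit(B)): cur=B back=2 fwd=0
After 7 (back): cur=O back=1 fwd=1
After 8 (visit(P)): cur=P back=2 fwd=0
After 9 (visit(D)): cur=D back=3 fwd=0
After 10 (back): cur=P back=2 fwd=1
After 11 (back): cur=O back=1 fwd=2
After 12 (visit(M)): cur=M back=2 fwd=0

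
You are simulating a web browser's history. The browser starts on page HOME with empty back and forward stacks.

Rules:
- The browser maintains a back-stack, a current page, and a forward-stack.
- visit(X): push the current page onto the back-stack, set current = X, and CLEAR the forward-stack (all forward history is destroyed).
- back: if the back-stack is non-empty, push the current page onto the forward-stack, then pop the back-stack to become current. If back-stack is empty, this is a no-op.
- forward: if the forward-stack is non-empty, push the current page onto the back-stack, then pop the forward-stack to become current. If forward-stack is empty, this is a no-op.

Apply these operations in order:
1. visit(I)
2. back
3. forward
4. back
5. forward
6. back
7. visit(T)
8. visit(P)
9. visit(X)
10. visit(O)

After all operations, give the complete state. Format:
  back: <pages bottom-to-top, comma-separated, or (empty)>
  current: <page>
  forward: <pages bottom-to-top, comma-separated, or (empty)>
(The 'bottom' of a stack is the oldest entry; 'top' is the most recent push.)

Answer: back: HOME,T,P,X
current: O
forward: (empty)

Derivation:
After 1 (visit(I)): cur=I back=1 fwd=0
After 2 (back): cur=HOME back=0 fwd=1
After 3 (forward): cur=I back=1 fwd=0
After 4 (back): cur=HOME back=0 fwd=1
After 5 (forward): cur=I back=1 fwd=0
After 6 (back): cur=HOME back=0 fwd=1
After 7 (visit(T)): cur=T back=1 fwd=0
After 8 (visit(P)): cur=P back=2 fwd=0
After 9 (visit(X)): cur=X back=3 fwd=0
After 10 (visit(O)): cur=O back=4 fwd=0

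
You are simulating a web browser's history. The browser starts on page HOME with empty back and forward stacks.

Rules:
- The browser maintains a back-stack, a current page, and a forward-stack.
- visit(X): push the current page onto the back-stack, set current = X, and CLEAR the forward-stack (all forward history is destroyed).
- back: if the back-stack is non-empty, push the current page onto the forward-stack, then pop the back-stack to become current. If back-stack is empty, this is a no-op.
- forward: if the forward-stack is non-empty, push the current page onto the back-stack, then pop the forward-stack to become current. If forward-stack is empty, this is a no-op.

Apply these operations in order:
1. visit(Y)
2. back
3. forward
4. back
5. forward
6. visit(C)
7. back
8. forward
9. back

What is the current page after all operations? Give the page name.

After 1 (visit(Y)): cur=Y back=1 fwd=0
After 2 (back): cur=HOME back=0 fwd=1
After 3 (forward): cur=Y back=1 fwd=0
After 4 (back): cur=HOME back=0 fwd=1
After 5 (forward): cur=Y back=1 fwd=0
After 6 (visit(C)): cur=C back=2 fwd=0
After 7 (back): cur=Y back=1 fwd=1
After 8 (forward): cur=C back=2 fwd=0
After 9 (back): cur=Y back=1 fwd=1

Answer: Y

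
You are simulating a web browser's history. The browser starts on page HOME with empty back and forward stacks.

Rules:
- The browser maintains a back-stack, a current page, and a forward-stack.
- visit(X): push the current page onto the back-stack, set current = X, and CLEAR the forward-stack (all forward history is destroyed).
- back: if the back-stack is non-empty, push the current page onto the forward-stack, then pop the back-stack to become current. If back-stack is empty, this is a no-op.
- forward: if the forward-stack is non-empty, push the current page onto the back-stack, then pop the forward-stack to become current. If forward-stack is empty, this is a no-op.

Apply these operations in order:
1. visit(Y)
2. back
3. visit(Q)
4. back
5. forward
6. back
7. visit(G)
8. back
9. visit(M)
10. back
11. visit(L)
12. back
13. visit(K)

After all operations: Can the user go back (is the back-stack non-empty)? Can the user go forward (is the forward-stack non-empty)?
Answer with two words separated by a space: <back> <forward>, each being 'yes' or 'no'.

After 1 (visit(Y)): cur=Y back=1 fwd=0
After 2 (back): cur=HOME back=0 fwd=1
After 3 (visit(Q)): cur=Q back=1 fwd=0
After 4 (back): cur=HOME back=0 fwd=1
After 5 (forward): cur=Q back=1 fwd=0
After 6 (back): cur=HOME back=0 fwd=1
After 7 (visit(G)): cur=G back=1 fwd=0
After 8 (back): cur=HOME back=0 fwd=1
After 9 (visit(M)): cur=M back=1 fwd=0
After 10 (back): cur=HOME back=0 fwd=1
After 11 (visit(L)): cur=L back=1 fwd=0
After 12 (back): cur=HOME back=0 fwd=1
After 13 (visit(K)): cur=K back=1 fwd=0

Answer: yes no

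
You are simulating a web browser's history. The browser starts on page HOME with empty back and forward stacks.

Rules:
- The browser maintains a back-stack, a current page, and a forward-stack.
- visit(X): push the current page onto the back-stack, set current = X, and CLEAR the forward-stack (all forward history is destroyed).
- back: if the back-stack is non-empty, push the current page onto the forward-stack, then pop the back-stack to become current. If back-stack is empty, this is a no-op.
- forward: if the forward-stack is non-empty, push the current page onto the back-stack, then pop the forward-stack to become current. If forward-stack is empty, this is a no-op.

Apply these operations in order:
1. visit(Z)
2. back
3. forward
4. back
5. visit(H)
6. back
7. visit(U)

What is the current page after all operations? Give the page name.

After 1 (visit(Z)): cur=Z back=1 fwd=0
After 2 (back): cur=HOME back=0 fwd=1
After 3 (forward): cur=Z back=1 fwd=0
After 4 (back): cur=HOME back=0 fwd=1
After 5 (visit(H)): cur=H back=1 fwd=0
After 6 (back): cur=HOME back=0 fwd=1
After 7 (visit(U)): cur=U back=1 fwd=0

Answer: U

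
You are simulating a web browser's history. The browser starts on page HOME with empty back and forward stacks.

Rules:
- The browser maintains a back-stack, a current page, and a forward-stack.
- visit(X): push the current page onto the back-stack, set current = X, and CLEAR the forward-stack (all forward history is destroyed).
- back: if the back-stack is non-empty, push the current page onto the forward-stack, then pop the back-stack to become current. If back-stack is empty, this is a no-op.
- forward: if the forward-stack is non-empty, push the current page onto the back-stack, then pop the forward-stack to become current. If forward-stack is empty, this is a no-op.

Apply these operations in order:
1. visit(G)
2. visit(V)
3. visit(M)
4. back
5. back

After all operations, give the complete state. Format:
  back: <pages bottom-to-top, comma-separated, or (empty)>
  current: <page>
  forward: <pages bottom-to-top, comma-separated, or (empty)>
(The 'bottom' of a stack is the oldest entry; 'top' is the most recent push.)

After 1 (visit(G)): cur=G back=1 fwd=0
After 2 (visit(V)): cur=V back=2 fwd=0
After 3 (visit(M)): cur=M back=3 fwd=0
After 4 (back): cur=V back=2 fwd=1
After 5 (back): cur=G back=1 fwd=2

Answer: back: HOME
current: G
forward: M,V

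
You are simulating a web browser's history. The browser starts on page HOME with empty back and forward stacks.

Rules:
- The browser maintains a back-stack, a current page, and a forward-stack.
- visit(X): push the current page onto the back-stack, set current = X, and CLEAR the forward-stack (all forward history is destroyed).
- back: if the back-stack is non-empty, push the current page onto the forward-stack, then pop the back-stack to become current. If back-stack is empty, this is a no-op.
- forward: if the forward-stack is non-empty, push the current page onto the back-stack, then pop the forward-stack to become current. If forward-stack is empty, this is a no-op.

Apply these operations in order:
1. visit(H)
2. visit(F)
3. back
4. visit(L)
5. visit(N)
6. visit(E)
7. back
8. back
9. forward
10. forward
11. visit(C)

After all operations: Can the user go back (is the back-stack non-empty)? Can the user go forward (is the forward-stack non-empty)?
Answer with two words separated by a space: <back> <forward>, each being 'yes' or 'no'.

After 1 (visit(H)): cur=H back=1 fwd=0
After 2 (visit(F)): cur=F back=2 fwd=0
After 3 (back): cur=H back=1 fwd=1
After 4 (visit(L)): cur=L back=2 fwd=0
After 5 (visit(N)): cur=N back=3 fwd=0
After 6 (visit(E)): cur=E back=4 fwd=0
After 7 (back): cur=N back=3 fwd=1
After 8 (back): cur=L back=2 fwd=2
After 9 (forward): cur=N back=3 fwd=1
After 10 (forward): cur=E back=4 fwd=0
After 11 (visit(C)): cur=C back=5 fwd=0

Answer: yes no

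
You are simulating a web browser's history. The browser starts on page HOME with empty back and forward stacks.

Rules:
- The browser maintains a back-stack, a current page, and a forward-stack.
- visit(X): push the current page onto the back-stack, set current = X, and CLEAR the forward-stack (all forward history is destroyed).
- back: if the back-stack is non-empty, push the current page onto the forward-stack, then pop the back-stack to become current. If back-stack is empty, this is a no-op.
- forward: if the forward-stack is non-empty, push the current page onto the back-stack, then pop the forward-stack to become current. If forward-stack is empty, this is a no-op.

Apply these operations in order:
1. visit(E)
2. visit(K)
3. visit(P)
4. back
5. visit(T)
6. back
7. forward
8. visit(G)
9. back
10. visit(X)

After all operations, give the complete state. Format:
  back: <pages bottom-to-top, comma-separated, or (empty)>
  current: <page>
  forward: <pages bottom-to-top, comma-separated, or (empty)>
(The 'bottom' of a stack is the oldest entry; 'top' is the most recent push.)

After 1 (visit(E)): cur=E back=1 fwd=0
After 2 (visit(K)): cur=K back=2 fwd=0
After 3 (visit(P)): cur=P back=3 fwd=0
After 4 (back): cur=K back=2 fwd=1
After 5 (visit(T)): cur=T back=3 fwd=0
After 6 (back): cur=K back=2 fwd=1
After 7 (forward): cur=T back=3 fwd=0
After 8 (visit(G)): cur=G back=4 fwd=0
After 9 (back): cur=T back=3 fwd=1
After 10 (visit(X)): cur=X back=4 fwd=0

Answer: back: HOME,E,K,T
current: X
forward: (empty)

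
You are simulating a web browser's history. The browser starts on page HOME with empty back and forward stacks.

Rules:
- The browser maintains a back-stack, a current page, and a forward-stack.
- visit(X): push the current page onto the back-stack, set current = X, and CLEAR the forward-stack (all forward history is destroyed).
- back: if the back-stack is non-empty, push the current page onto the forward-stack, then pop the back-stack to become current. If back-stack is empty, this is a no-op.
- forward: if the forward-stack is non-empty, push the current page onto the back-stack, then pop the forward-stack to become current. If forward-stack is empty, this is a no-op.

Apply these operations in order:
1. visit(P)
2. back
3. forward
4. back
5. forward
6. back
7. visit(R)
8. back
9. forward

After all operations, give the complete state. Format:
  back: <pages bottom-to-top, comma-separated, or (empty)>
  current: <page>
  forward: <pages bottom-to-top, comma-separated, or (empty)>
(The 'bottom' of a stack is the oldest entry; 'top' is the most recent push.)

After 1 (visit(P)): cur=P back=1 fwd=0
After 2 (back): cur=HOME back=0 fwd=1
After 3 (forward): cur=P back=1 fwd=0
After 4 (back): cur=HOME back=0 fwd=1
After 5 (forward): cur=P back=1 fwd=0
After 6 (back): cur=HOME back=0 fwd=1
After 7 (visit(R)): cur=R back=1 fwd=0
After 8 (back): cur=HOME back=0 fwd=1
After 9 (forward): cur=R back=1 fwd=0

Answer: back: HOME
current: R
forward: (empty)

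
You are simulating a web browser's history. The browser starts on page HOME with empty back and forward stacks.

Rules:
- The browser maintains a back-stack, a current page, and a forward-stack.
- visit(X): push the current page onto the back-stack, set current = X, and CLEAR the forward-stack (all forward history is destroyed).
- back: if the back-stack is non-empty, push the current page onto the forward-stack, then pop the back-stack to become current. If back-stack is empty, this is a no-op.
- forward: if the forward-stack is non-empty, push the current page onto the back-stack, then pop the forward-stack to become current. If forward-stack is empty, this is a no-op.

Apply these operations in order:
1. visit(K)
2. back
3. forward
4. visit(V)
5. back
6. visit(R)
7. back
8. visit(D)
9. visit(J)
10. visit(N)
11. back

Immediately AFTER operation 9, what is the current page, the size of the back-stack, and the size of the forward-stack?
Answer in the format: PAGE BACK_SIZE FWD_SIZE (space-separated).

After 1 (visit(K)): cur=K back=1 fwd=0
After 2 (back): cur=HOME back=0 fwd=1
After 3 (forward): cur=K back=1 fwd=0
After 4 (visit(V)): cur=V back=2 fwd=0
After 5 (back): cur=K back=1 fwd=1
After 6 (visit(R)): cur=R back=2 fwd=0
After 7 (back): cur=K back=1 fwd=1
After 8 (visit(D)): cur=D back=2 fwd=0
After 9 (visit(J)): cur=J back=3 fwd=0

J 3 0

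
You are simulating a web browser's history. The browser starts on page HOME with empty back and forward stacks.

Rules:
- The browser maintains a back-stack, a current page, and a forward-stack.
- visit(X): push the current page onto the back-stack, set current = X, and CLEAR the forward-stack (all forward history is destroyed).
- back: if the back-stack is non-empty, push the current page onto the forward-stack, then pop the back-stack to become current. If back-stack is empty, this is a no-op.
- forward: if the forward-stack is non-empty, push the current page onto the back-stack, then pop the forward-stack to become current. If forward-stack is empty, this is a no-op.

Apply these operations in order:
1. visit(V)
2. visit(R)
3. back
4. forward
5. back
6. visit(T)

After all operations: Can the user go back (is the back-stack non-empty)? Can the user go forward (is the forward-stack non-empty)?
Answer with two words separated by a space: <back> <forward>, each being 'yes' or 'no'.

Answer: yes no

Derivation:
After 1 (visit(V)): cur=V back=1 fwd=0
After 2 (visit(R)): cur=R back=2 fwd=0
After 3 (back): cur=V back=1 fwd=1
After 4 (forward): cur=R back=2 fwd=0
After 5 (back): cur=V back=1 fwd=1
After 6 (visit(T)): cur=T back=2 fwd=0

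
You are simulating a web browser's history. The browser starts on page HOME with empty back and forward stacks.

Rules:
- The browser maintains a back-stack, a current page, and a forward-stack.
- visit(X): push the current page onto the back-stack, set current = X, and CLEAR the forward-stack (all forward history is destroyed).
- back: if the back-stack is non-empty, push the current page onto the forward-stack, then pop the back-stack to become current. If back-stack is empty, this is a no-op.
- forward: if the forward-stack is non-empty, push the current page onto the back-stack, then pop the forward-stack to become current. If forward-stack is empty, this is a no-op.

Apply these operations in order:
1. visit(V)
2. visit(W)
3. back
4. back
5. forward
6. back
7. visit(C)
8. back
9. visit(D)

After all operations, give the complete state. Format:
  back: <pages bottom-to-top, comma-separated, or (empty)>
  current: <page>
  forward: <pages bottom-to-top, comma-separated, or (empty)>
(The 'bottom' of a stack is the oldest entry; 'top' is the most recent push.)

Answer: back: HOME
current: D
forward: (empty)

Derivation:
After 1 (visit(V)): cur=V back=1 fwd=0
After 2 (visit(W)): cur=W back=2 fwd=0
After 3 (back): cur=V back=1 fwd=1
After 4 (back): cur=HOME back=0 fwd=2
After 5 (forward): cur=V back=1 fwd=1
After 6 (back): cur=HOME back=0 fwd=2
After 7 (visit(C)): cur=C back=1 fwd=0
After 8 (back): cur=HOME back=0 fwd=1
After 9 (visit(D)): cur=D back=1 fwd=0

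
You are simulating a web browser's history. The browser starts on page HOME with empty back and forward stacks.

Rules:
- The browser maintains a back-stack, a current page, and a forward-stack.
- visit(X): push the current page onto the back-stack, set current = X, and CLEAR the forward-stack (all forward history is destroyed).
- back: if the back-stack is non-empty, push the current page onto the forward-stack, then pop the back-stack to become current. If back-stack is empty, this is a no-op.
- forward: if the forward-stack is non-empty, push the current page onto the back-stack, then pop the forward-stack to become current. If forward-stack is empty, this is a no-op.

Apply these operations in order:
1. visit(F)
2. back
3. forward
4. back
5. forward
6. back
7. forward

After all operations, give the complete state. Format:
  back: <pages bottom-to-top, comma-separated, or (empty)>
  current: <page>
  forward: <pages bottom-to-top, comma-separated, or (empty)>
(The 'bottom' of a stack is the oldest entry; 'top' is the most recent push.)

After 1 (visit(F)): cur=F back=1 fwd=0
After 2 (back): cur=HOME back=0 fwd=1
After 3 (forward): cur=F back=1 fwd=0
After 4 (back): cur=HOME back=0 fwd=1
After 5 (forward): cur=F back=1 fwd=0
After 6 (back): cur=HOME back=0 fwd=1
After 7 (forward): cur=F back=1 fwd=0

Answer: back: HOME
current: F
forward: (empty)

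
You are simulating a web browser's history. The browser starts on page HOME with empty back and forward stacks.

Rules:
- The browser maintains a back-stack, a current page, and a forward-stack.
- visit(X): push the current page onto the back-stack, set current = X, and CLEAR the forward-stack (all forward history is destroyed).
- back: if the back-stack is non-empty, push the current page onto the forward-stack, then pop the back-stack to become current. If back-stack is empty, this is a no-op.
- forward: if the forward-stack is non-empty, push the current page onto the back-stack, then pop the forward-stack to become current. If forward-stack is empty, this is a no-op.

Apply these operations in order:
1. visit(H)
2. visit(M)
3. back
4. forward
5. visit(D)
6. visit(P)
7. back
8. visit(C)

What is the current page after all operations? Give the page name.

Answer: C

Derivation:
After 1 (visit(H)): cur=H back=1 fwd=0
After 2 (visit(M)): cur=M back=2 fwd=0
After 3 (back): cur=H back=1 fwd=1
After 4 (forward): cur=M back=2 fwd=0
After 5 (visit(D)): cur=D back=3 fwd=0
After 6 (visit(P)): cur=P back=4 fwd=0
After 7 (back): cur=D back=3 fwd=1
After 8 (visit(C)): cur=C back=4 fwd=0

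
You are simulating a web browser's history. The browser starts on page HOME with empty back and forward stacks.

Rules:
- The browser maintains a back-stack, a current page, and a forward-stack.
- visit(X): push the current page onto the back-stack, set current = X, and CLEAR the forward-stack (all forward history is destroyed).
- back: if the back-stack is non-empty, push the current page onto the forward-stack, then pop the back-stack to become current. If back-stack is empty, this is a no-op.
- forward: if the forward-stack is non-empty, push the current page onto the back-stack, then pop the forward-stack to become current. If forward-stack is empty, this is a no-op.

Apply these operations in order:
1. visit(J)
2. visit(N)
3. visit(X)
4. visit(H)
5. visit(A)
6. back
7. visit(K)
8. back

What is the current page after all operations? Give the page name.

Answer: H

Derivation:
After 1 (visit(J)): cur=J back=1 fwd=0
After 2 (visit(N)): cur=N back=2 fwd=0
After 3 (visit(X)): cur=X back=3 fwd=0
After 4 (visit(H)): cur=H back=4 fwd=0
After 5 (visit(A)): cur=A back=5 fwd=0
After 6 (back): cur=H back=4 fwd=1
After 7 (visit(K)): cur=K back=5 fwd=0
After 8 (back): cur=H back=4 fwd=1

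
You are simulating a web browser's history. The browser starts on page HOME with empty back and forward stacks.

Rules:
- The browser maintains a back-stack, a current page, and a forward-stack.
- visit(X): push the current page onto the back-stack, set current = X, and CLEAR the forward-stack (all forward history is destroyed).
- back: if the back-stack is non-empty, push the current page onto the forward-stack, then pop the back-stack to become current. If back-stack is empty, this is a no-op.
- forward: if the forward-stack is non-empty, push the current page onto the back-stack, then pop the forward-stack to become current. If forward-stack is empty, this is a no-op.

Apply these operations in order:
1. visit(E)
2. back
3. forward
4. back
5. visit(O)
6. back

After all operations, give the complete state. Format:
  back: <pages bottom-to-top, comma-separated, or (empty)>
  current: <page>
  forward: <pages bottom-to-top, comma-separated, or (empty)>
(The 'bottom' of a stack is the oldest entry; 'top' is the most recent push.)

After 1 (visit(E)): cur=E back=1 fwd=0
After 2 (back): cur=HOME back=0 fwd=1
After 3 (forward): cur=E back=1 fwd=0
After 4 (back): cur=HOME back=0 fwd=1
After 5 (visit(O)): cur=O back=1 fwd=0
After 6 (back): cur=HOME back=0 fwd=1

Answer: back: (empty)
current: HOME
forward: O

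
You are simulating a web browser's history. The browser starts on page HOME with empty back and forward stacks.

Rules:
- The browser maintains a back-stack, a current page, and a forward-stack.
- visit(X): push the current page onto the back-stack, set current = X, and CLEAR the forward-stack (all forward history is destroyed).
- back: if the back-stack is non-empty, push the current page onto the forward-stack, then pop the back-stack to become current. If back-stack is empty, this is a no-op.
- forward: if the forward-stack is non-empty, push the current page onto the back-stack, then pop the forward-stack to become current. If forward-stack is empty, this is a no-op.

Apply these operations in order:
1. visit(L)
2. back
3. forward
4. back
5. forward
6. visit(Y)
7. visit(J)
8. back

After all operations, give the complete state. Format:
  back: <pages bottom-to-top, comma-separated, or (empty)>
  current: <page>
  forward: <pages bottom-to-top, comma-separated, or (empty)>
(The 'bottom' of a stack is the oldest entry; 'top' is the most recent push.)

After 1 (visit(L)): cur=L back=1 fwd=0
After 2 (back): cur=HOME back=0 fwd=1
After 3 (forward): cur=L back=1 fwd=0
After 4 (back): cur=HOME back=0 fwd=1
After 5 (forward): cur=L back=1 fwd=0
After 6 (visit(Y)): cur=Y back=2 fwd=0
After 7 (visit(J)): cur=J back=3 fwd=0
After 8 (back): cur=Y back=2 fwd=1

Answer: back: HOME,L
current: Y
forward: J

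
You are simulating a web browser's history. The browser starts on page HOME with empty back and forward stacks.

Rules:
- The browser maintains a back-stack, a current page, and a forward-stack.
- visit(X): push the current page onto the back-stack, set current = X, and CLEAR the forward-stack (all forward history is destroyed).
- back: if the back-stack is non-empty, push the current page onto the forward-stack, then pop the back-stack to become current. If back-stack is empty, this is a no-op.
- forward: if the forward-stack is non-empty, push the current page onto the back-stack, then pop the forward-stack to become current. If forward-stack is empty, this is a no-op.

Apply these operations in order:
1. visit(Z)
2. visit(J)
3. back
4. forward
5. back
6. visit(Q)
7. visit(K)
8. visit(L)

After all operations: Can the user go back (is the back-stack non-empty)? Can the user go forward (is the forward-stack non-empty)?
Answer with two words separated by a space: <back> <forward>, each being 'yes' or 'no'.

After 1 (visit(Z)): cur=Z back=1 fwd=0
After 2 (visit(J)): cur=J back=2 fwd=0
After 3 (back): cur=Z back=1 fwd=1
After 4 (forward): cur=J back=2 fwd=0
After 5 (back): cur=Z back=1 fwd=1
After 6 (visit(Q)): cur=Q back=2 fwd=0
After 7 (visit(K)): cur=K back=3 fwd=0
After 8 (visit(L)): cur=L back=4 fwd=0

Answer: yes no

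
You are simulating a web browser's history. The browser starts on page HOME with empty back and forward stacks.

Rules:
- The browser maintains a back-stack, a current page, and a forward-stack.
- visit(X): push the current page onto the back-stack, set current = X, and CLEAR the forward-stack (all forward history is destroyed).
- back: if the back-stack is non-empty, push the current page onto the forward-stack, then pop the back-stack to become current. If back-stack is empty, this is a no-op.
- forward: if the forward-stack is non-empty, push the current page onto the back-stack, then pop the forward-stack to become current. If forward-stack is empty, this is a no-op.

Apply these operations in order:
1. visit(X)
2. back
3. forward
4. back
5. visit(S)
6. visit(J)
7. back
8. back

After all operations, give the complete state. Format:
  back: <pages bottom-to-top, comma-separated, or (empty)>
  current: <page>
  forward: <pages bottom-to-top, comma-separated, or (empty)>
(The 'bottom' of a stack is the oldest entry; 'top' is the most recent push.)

After 1 (visit(X)): cur=X back=1 fwd=0
After 2 (back): cur=HOME back=0 fwd=1
After 3 (forward): cur=X back=1 fwd=0
After 4 (back): cur=HOME back=0 fwd=1
After 5 (visit(S)): cur=S back=1 fwd=0
After 6 (visit(J)): cur=J back=2 fwd=0
After 7 (back): cur=S back=1 fwd=1
After 8 (back): cur=HOME back=0 fwd=2

Answer: back: (empty)
current: HOME
forward: J,S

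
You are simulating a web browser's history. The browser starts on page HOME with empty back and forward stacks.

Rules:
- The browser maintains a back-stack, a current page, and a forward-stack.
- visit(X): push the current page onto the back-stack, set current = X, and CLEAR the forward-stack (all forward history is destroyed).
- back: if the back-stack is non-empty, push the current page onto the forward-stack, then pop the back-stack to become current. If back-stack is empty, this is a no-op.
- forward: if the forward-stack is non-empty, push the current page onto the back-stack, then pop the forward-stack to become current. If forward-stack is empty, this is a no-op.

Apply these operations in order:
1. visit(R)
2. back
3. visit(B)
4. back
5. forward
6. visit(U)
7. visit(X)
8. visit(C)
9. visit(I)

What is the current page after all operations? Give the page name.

Answer: I

Derivation:
After 1 (visit(R)): cur=R back=1 fwd=0
After 2 (back): cur=HOME back=0 fwd=1
After 3 (visit(B)): cur=B back=1 fwd=0
After 4 (back): cur=HOME back=0 fwd=1
After 5 (forward): cur=B back=1 fwd=0
After 6 (visit(U)): cur=U back=2 fwd=0
After 7 (visit(X)): cur=X back=3 fwd=0
After 8 (visit(C)): cur=C back=4 fwd=0
After 9 (visit(I)): cur=I back=5 fwd=0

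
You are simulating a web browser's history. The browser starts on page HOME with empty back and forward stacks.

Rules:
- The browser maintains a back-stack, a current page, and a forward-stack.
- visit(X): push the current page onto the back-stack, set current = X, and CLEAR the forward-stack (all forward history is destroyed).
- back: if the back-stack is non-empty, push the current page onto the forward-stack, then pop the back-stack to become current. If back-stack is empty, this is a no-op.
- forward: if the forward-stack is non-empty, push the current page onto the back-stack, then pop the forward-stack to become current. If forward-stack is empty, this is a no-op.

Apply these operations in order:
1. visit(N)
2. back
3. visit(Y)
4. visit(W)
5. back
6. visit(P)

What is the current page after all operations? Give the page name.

Answer: P

Derivation:
After 1 (visit(N)): cur=N back=1 fwd=0
After 2 (back): cur=HOME back=0 fwd=1
After 3 (visit(Y)): cur=Y back=1 fwd=0
After 4 (visit(W)): cur=W back=2 fwd=0
After 5 (back): cur=Y back=1 fwd=1
After 6 (visit(P)): cur=P back=2 fwd=0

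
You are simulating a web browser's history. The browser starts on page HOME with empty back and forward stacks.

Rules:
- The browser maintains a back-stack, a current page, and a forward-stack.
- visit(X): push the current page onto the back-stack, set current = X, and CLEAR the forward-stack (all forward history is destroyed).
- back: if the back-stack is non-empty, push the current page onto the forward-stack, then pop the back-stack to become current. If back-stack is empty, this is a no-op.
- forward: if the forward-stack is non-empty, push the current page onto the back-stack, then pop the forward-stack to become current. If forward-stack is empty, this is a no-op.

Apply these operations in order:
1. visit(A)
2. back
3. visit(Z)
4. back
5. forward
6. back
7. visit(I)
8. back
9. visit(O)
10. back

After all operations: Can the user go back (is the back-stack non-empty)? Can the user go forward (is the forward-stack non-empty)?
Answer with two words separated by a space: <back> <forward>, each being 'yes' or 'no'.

Answer: no yes

Derivation:
After 1 (visit(A)): cur=A back=1 fwd=0
After 2 (back): cur=HOME back=0 fwd=1
After 3 (visit(Z)): cur=Z back=1 fwd=0
After 4 (back): cur=HOME back=0 fwd=1
After 5 (forward): cur=Z back=1 fwd=0
After 6 (back): cur=HOME back=0 fwd=1
After 7 (visit(I)): cur=I back=1 fwd=0
After 8 (back): cur=HOME back=0 fwd=1
After 9 (visit(O)): cur=O back=1 fwd=0
After 10 (back): cur=HOME back=0 fwd=1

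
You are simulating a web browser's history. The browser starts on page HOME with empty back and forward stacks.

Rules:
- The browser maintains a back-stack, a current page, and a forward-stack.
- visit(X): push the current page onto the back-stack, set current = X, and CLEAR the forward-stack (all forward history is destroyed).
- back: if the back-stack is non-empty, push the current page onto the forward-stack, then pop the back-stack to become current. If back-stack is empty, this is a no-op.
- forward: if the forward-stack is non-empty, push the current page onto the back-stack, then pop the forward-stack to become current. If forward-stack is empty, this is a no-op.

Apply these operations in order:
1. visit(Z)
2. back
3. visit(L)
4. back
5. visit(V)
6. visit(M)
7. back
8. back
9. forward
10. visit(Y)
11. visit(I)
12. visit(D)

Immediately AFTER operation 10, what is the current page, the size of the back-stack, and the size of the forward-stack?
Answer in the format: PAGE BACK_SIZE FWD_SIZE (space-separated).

After 1 (visit(Z)): cur=Z back=1 fwd=0
After 2 (back): cur=HOME back=0 fwd=1
After 3 (visit(L)): cur=L back=1 fwd=0
After 4 (back): cur=HOME back=0 fwd=1
After 5 (visit(V)): cur=V back=1 fwd=0
After 6 (visit(M)): cur=M back=2 fwd=0
After 7 (back): cur=V back=1 fwd=1
After 8 (back): cur=HOME back=0 fwd=2
After 9 (forward): cur=V back=1 fwd=1
After 10 (visit(Y)): cur=Y back=2 fwd=0

Y 2 0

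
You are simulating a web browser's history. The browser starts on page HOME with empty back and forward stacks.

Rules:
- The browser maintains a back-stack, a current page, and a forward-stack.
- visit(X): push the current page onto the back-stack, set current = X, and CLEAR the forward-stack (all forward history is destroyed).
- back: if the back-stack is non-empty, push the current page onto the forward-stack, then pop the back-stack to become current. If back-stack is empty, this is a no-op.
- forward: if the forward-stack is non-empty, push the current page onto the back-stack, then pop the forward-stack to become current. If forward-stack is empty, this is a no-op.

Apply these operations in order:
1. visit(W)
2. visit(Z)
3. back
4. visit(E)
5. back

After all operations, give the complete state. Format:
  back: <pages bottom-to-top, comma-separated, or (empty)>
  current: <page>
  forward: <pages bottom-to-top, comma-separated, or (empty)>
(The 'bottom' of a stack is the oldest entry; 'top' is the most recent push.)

Answer: back: HOME
current: W
forward: E

Derivation:
After 1 (visit(W)): cur=W back=1 fwd=0
After 2 (visit(Z)): cur=Z back=2 fwd=0
After 3 (back): cur=W back=1 fwd=1
After 4 (visit(E)): cur=E back=2 fwd=0
After 5 (back): cur=W back=1 fwd=1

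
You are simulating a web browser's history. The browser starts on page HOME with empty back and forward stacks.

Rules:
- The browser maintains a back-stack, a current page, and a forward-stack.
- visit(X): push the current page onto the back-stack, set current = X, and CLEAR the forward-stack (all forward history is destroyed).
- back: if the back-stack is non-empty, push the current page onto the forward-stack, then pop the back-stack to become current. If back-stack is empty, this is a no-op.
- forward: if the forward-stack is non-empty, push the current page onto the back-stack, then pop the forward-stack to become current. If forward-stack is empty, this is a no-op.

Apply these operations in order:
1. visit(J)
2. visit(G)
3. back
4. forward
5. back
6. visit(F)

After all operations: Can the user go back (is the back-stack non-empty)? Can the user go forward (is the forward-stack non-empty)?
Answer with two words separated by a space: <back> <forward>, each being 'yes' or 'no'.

After 1 (visit(J)): cur=J back=1 fwd=0
After 2 (visit(G)): cur=G back=2 fwd=0
After 3 (back): cur=J back=1 fwd=1
After 4 (forward): cur=G back=2 fwd=0
After 5 (back): cur=J back=1 fwd=1
After 6 (visit(F)): cur=F back=2 fwd=0

Answer: yes no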